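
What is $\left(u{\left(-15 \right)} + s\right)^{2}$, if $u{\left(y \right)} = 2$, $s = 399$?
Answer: $160801$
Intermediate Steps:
$\left(u{\left(-15 \right)} + s\right)^{2} = \left(2 + 399\right)^{2} = 401^{2} = 160801$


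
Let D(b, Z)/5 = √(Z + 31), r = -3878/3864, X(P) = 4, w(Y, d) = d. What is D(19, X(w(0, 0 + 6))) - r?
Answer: 277/276 + 5*√35 ≈ 30.584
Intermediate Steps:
r = -277/276 (r = -3878*1/3864 = -277/276 ≈ -1.0036)
D(b, Z) = 5*√(31 + Z) (D(b, Z) = 5*√(Z + 31) = 5*√(31 + Z))
D(19, X(w(0, 0 + 6))) - r = 5*√(31 + 4) - 1*(-277/276) = 5*√35 + 277/276 = 277/276 + 5*√35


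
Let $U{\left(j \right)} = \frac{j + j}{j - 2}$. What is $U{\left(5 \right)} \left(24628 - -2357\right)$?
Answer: $89950$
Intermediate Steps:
$U{\left(j \right)} = \frac{2 j}{-2 + j}$
$U{\left(5 \right)} \left(24628 - -2357\right) = 2 \cdot 5 \frac{1}{-2 + 5} \left(24628 - -2357\right) = 2 \cdot 5 \cdot \frac{1}{3} \left(24628 + 2357\right) = 2 \cdot 5 \cdot \frac{1}{3} \cdot 26985 = \frac{10}{3} \cdot 26985 = 89950$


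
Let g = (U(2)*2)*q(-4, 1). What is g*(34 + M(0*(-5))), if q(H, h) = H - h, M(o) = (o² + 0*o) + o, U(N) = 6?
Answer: -2040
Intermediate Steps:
M(o) = o + o² (M(o) = (o² + 0) + o = o² + o = o + o²)
g = -60 (g = (6*2)*(-4 - 1*1) = 12*(-4 - 1) = 12*(-5) = -60)
g*(34 + M(0*(-5))) = -60*(34 + (0*(-5))*(1 + 0*(-5))) = -60*(34 + 0*(1 + 0)) = -60*(34 + 0*1) = -60*(34 + 0) = -60*34 = -2040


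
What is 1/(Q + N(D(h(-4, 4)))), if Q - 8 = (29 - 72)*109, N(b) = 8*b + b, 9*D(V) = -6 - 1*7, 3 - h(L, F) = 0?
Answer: -1/4692 ≈ -0.00021313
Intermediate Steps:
h(L, F) = 3 (h(L, F) = 3 - 1*0 = 3 + 0 = 3)
D(V) = -13/9 (D(V) = (-6 - 1*7)/9 = (-6 - 7)/9 = (⅑)*(-13) = -13/9)
N(b) = 9*b
Q = -4679 (Q = 8 + (29 - 72)*109 = 8 - 43*109 = 8 - 4687 = -4679)
1/(Q + N(D(h(-4, 4)))) = 1/(-4679 + 9*(-13/9)) = 1/(-4679 - 13) = 1/(-4692) = -1/4692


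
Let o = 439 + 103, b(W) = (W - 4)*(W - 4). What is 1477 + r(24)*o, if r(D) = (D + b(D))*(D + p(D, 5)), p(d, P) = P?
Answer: 6665909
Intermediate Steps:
b(W) = (-4 + W)**2 (b(W) = (-4 + W)*(-4 + W) = (-4 + W)**2)
o = 542
r(D) = (5 + D)*(D + (-4 + D)**2) (r(D) = (D + (-4 + D)**2)*(D + 5) = (D + (-4 + D)**2)*(5 + D) = (5 + D)*(D + (-4 + D)**2))
1477 + r(24)*o = 1477 + (80 + 24**3 - 19*24 - 2*24**2)*542 = 1477 + (80 + 13824 - 456 - 2*576)*542 = 1477 + (80 + 13824 - 456 - 1152)*542 = 1477 + 12296*542 = 1477 + 6664432 = 6665909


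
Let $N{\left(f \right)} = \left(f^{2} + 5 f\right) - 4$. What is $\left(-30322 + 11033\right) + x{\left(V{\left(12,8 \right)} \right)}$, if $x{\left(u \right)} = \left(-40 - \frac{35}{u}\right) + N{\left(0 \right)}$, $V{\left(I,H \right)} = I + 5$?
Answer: $- \frac{328696}{17} \approx -19335.0$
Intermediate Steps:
$N{\left(f \right)} = -4 + f^{2} + 5 f$
$V{\left(I,H \right)} = 5 + I$
$x{\left(u \right)} = -44 - \frac{35}{u}$ ($x{\left(u \right)} = \left(-40 - \frac{35}{u}\right) + \left(-4 + 0^{2} + 5 \cdot 0\right) = \left(-40 - \frac{35}{u}\right) + \left(-4 + 0 + 0\right) = \left(-40 - \frac{35}{u}\right) - 4 = -44 - \frac{35}{u}$)
$\left(-30322 + 11033\right) + x{\left(V{\left(12,8 \right)} \right)} = \left(-30322 + 11033\right) - \left(44 + \frac{35}{5 + 12}\right) = -19289 - \left(44 + \frac{35}{17}\right) = -19289 - \frac{783}{17} = - \frac{328696}{17}$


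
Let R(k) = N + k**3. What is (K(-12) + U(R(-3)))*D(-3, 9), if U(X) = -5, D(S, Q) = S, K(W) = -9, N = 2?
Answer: 42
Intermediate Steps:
R(k) = 2 + k**3
(K(-12) + U(R(-3)))*D(-3, 9) = (-9 - 5)*(-3) = -14*(-3) = 42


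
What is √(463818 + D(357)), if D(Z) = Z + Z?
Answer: 2*√116133 ≈ 681.57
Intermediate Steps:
D(Z) = 2*Z
√(463818 + D(357)) = √(463818 + 2*357) = √(463818 + 714) = √464532 = 2*√116133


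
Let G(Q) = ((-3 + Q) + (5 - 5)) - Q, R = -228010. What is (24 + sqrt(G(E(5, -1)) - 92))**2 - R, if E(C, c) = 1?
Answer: 228491 + 48*I*sqrt(95) ≈ 2.2849e+5 + 467.85*I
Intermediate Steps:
G(Q) = -3 (G(Q) = ((-3 + Q) + 0) - Q = (-3 + Q) - Q = -3)
(24 + sqrt(G(E(5, -1)) - 92))**2 - R = (24 + sqrt(-3 - 92))**2 - 1*(-228010) = (24 + sqrt(-95))**2 + 228010 = (24 + I*sqrt(95))**2 + 228010 = 228010 + (24 + I*sqrt(95))**2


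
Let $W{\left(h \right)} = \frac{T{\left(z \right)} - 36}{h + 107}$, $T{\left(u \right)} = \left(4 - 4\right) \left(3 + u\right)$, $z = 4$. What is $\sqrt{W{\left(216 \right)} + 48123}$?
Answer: $\frac{3 \sqrt{557845871}}{323} \approx 219.37$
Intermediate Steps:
$T{\left(u \right)} = 0$ ($T{\left(u \right)} = 0 \left(3 + u\right) = 0$)
$W{\left(h \right)} = - \frac{36}{107 + h}$ ($W{\left(h \right)} = \frac{0 - 36}{h + 107} = - \frac{36}{107 + h}$)
$\sqrt{W{\left(216 \right)} + 48123} = \sqrt{- \frac{36}{107 + 216} + 48123} = \sqrt{- \frac{36}{323} + 48123} = \sqrt{\frac{15543693}{323}} = \frac{3 \sqrt{557845871}}{323}$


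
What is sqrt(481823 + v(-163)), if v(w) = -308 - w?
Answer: sqrt(481678) ≈ 694.03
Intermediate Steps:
sqrt(481823 + v(-163)) = sqrt(481823 + (-308 - 1*(-163))) = sqrt(481823 + (-308 + 163)) = sqrt(481823 - 145) = sqrt(481678)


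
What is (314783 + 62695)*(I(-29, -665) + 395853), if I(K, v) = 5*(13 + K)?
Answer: 149395600494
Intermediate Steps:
I(K, v) = 65 + 5*K
(314783 + 62695)*(I(-29, -665) + 395853) = (314783 + 62695)*((65 + 5*(-29)) + 395853) = 377478*((65 - 145) + 395853) = 377478*(-80 + 395853) = 377478*395773 = 149395600494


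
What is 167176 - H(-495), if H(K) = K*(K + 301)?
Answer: 71146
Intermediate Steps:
H(K) = K*(301 + K)
167176 - H(-495) = 167176 - (-495)*(301 - 495) = 167176 - (-495)*(-194) = 167176 - 1*96030 = 167176 - 96030 = 71146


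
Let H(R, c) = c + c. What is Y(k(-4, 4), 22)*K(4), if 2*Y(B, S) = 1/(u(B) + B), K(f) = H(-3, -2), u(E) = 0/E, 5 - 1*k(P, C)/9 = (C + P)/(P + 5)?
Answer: -2/45 ≈ -0.044444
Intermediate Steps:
H(R, c) = 2*c
k(P, C) = 45 - 9*(C + P)/(5 + P) (k(P, C) = 45 - 9*(C + P)/(P + 5) = 45 - 9*(C + P)/(5 + P))
u(E) = 0
K(f) = -4 (K(f) = 2*(-2) = -4)
Y(B, S) = 1/(2*B) (Y(B, S) = 1/(2*(0 + B)) = 1/(2*B))
Y(k(-4, 4), 22)*K(4) = (1/(2*((9*(25 - 1*4 + 4*(-4))/(5 - 4)))))*(-4) = (1/(2*((9*(25 - 4 - 16)/1))))*(-4) = (1/(2*((9*1*5))))*(-4) = ((½)/45)*(-4) = ((½)*(1/45))*(-4) = (1/90)*(-4) = -2/45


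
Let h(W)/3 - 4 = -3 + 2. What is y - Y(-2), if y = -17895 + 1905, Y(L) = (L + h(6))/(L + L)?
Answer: -63953/4 ≈ -15988.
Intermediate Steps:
h(W) = 9 (h(W) = 12 + 3*(-3 + 2) = 12 + 3*(-1) = 12 - 3 = 9)
Y(L) = (9 + L)/(2*L) (Y(L) = (L + 9)/(L + L) = (9 + L)/((2*L)) = (9 + L)*(1/(2*L)) = (9 + L)/(2*L))
y = -15990
y - Y(-2) = -15990 - (9 - 2)/(2*(-2)) = -15990 - (-1)*7/(2*2) = -15990 - 1*(-7/4) = -15990 + 7/4 = -63953/4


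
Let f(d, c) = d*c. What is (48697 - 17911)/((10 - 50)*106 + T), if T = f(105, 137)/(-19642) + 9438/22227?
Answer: -30477632764/4197834799 ≈ -7.2603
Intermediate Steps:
f(d, c) = c*d
T = -6397819/20789654 (T = (137*105)/(-19642) + 9438/22227 = 14385*(-1/19642) + 9438*(1/22227) = -2055/2806 + 3146/7409 = -6397819/20789654 ≈ -0.30774)
(48697 - 17911)/((10 - 50)*106 + T) = (48697 - 17911)/((10 - 50)*106 - 6397819/20789654) = 30786/(-40*106 - 6397819/20789654) = 30786/(-4240 - 6397819/20789654) = 30786/(-88154530779/20789654) = 30786*(-20789654/88154530779) = -30477632764/4197834799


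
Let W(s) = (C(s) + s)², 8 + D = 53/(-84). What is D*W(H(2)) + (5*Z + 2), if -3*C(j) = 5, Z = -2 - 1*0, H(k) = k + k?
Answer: -5939/108 ≈ -54.991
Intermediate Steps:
H(k) = 2*k
Z = -2 (Z = -2 + 0 = -2)
D = -725/84 (D = -8 + 53/(-84) = -8 + 53*(-1/84) = -8 - 53/84 = -725/84 ≈ -8.6310)
C(j) = -5/3 (C(j) = -⅓*5 = -5/3)
W(s) = (-5/3 + s)²
D*W(H(2)) + (5*Z + 2) = -725*(-5 + 3*(2*2))²/756 + (5*(-2) + 2) = -725*(-5 + 3*4)²/756 + (-10 + 2) = -725*(-5 + 12)²/756 - 8 = -725*7²/756 - 8 = -725*49/756 - 8 = -725/84*49/9 - 8 = -5075/108 - 8 = -5939/108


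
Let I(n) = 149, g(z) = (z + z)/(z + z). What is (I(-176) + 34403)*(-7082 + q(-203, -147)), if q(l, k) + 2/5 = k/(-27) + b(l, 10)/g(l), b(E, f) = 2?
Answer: -11000423896/45 ≈ -2.4445e+8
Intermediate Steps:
g(z) = 1 (g(z) = (2*z)/((2*z)) = (2*z)*(1/(2*z)) = 1)
q(l, k) = 8/5 - k/27 (q(l, k) = -⅖ + (k/(-27) + 2/1) = -⅖ + (k*(-1/27) + 2*1) = -⅖ + (-k/27 + 2) = -⅖ + (2 - k/27) = 8/5 - k/27)
(I(-176) + 34403)*(-7082 + q(-203, -147)) = (149 + 34403)*(-7082 + (8/5 - 1/27*(-147))) = 34552*(-7082 + (8/5 + 49/9)) = 34552*(-7082 + 317/45) = 34552*(-318373/45) = -11000423896/45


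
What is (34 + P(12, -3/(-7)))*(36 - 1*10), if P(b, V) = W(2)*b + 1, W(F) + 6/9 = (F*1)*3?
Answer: 2574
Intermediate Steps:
W(F) = -2/3 + 3*F (W(F) = -2/3 + (F*1)*3 = -2/3 + F*3 = -2/3 + 3*F)
P(b, V) = 1 + 16*b/3 (P(b, V) = (-2/3 + 3*2)*b + 1 = (-2/3 + 6)*b + 1 = 16*b/3 + 1 = 1 + 16*b/3)
(34 + P(12, -3/(-7)))*(36 - 1*10) = (34 + (1 + (16/3)*12))*(36 - 1*10) = (34 + (1 + 64))*(36 - 10) = (34 + 65)*26 = 99*26 = 2574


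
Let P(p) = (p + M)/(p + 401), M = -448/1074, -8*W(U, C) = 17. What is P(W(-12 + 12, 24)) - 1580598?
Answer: -2708460583987/1713567 ≈ -1.5806e+6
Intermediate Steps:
W(U, C) = -17/8 (W(U, C) = -⅛*17 = -17/8)
M = -224/537 (M = -448*1/1074 = -224/537 ≈ -0.41713)
P(p) = (-224/537 + p)/(401 + p) (P(p) = (p - 224/537)/(p + 401) = (-224/537 + p)/(401 + p))
P(W(-12 + 12, 24)) - 1580598 = (-224/537 - 17/8)/(401 - 17/8) - 1580598 = -10921/4296/(3191/8) - 1580598 = (8/3191)*(-10921/4296) - 1580598 = -10921/1713567 - 1580598 = -2708460583987/1713567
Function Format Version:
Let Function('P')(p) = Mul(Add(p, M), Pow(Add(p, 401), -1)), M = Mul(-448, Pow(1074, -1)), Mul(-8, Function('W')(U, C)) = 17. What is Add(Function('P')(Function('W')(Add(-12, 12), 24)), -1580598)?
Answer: Rational(-2708460583987, 1713567) ≈ -1.5806e+6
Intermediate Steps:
Function('W')(U, C) = Rational(-17, 8) (Function('W')(U, C) = Mul(Rational(-1, 8), 17) = Rational(-17, 8))
M = Rational(-224, 537) (M = Mul(-448, Rational(1, 1074)) = Rational(-224, 537) ≈ -0.41713)
Function('P')(p) = Mul(Pow(Add(401, p), -1), Add(Rational(-224, 537), p)) (Function('P')(p) = Mul(Add(p, Rational(-224, 537)), Pow(Add(p, 401), -1)) = Mul(Add(Rational(-224, 537), p), Pow(Add(401, p), -1)) = Mul(Pow(Add(401, p), -1), Add(Rational(-224, 537), p)))
Add(Function('P')(Function('W')(Add(-12, 12), 24)), -1580598) = Add(Mul(Pow(Add(401, Rational(-17, 8)), -1), Add(Rational(-224, 537), Rational(-17, 8))), -1580598) = Add(Mul(Pow(Rational(3191, 8), -1), Rational(-10921, 4296)), -1580598) = Add(Mul(Rational(8, 3191), Rational(-10921, 4296)), -1580598) = Add(Rational(-10921, 1713567), -1580598) = Rational(-2708460583987, 1713567)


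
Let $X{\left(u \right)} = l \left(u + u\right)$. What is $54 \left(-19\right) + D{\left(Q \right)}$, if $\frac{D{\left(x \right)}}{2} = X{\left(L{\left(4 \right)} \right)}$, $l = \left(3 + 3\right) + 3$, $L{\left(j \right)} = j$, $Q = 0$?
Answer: $-882$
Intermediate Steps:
$l = 9$ ($l = 6 + 3 = 9$)
$X{\left(u \right)} = 18 u$ ($X{\left(u \right)} = 9 \left(u + u\right) = 9 \cdot 2 u = 18 u$)
$D{\left(x \right)} = 144$ ($D{\left(x \right)} = 2 \cdot 18 \cdot 4 = 2 \cdot 72 = 144$)
$54 \left(-19\right) + D{\left(Q \right)} = 54 \left(-19\right) + 144 = -1026 + 144 = -882$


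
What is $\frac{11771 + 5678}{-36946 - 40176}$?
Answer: $- \frac{17449}{77122} \approx -0.22625$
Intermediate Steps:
$\frac{11771 + 5678}{-36946 - 40176} = \frac{17449}{-77122} = 17449 \left(- \frac{1}{77122}\right) = - \frac{17449}{77122}$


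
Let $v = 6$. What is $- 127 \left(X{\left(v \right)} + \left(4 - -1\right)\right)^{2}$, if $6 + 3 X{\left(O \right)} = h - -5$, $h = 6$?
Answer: $- \frac{50800}{9} \approx -5644.4$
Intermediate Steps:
$X{\left(O \right)} = \frac{5}{3}$ ($X{\left(O \right)} = -2 + \frac{6 - -5}{3} = -2 + \frac{6 + 5}{3} = -2 + \frac{1}{3} \cdot 11 = -2 + \frac{11}{3} = \frac{5}{3}$)
$- 127 \left(X{\left(v \right)} + \left(4 - -1\right)\right)^{2} = - 127 \left(\frac{5}{3} + \left(4 - -1\right)\right)^{2} = - 127 \left(\frac{5}{3} + \left(4 + 1\right)\right)^{2} = - 127 \left(\frac{5}{3} + 5\right)^{2} = - 127 \left(\frac{20}{3}\right)^{2} = \left(-127\right) \frac{400}{9} = - \frac{50800}{9}$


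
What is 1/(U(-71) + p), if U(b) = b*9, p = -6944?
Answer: -1/7583 ≈ -0.00013187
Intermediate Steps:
U(b) = 9*b
1/(U(-71) + p) = 1/(9*(-71) - 6944) = 1/(-639 - 6944) = 1/(-7583) = -1/7583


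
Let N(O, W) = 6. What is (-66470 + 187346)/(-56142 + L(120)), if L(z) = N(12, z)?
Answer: -10073/4678 ≈ -2.1533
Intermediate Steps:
L(z) = 6
(-66470 + 187346)/(-56142 + L(120)) = (-66470 + 187346)/(-56142 + 6) = 120876/(-56136) = 120876*(-1/56136) = -10073/4678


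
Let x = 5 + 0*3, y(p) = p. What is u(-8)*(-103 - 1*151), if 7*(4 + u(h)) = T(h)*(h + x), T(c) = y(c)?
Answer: 1016/7 ≈ 145.14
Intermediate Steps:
x = 5 (x = 5 + 0 = 5)
T(c) = c
u(h) = -4 + h*(5 + h)/7 (u(h) = -4 + (h*(h + 5))/7 = -4 + (h*(5 + h))/7 = -4 + h*(5 + h)/7)
u(-8)*(-103 - 1*151) = (-4 + (⅐)*(-8)² + (5/7)*(-8))*(-103 - 1*151) = (-4 + (⅐)*64 - 40/7)*(-103 - 151) = (-4 + 64/7 - 40/7)*(-254) = -4/7*(-254) = 1016/7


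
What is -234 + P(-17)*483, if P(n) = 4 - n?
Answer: 9909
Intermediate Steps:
-234 + P(-17)*483 = -234 + (4 - 1*(-17))*483 = -234 + (4 + 17)*483 = -234 + 21*483 = -234 + 10143 = 9909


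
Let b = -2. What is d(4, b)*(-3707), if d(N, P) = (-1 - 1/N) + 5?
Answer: -55605/4 ≈ -13901.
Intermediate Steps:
d(N, P) = 4 - 1/N
d(4, b)*(-3707) = (4 - 1/4)*(-3707) = (4 - 1*¼)*(-3707) = (4 - ¼)*(-3707) = (15/4)*(-3707) = -55605/4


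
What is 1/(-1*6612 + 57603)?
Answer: 1/50991 ≈ 1.9611e-5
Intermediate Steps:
1/(-1*6612 + 57603) = 1/(-6612 + 57603) = 1/50991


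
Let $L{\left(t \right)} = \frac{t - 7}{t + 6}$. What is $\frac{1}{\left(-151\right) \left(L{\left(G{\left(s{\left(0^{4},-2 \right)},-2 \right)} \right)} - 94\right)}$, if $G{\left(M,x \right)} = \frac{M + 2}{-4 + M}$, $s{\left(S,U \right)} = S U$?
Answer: $\frac{11}{158399} \approx 6.9445 \cdot 10^{-5}$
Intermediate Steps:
$G{\left(M,x \right)} = \frac{2 + M}{-4 + M}$
$L{\left(t \right)} = \frac{-7 + t}{6 + t}$
$\frac{1}{\left(-151\right) \left(L{\left(G{\left(s{\left(0^{4},-2 \right)},-2 \right)} \right)} - 94\right)} = \frac{1}{\left(-151\right) \left(\frac{-7 + \frac{2 + 0^{4} \left(-2\right)}{-4 + 0^{4} \left(-2\right)}}{6 + \frac{2 + 0^{4} \left(-2\right)}{-4 + 0^{4} \left(-2\right)}} - 94\right)} = \frac{1}{\left(-151\right) \left(\frac{-7 + \frac{2 + 0 \left(-2\right)}{-4 + 0 \left(-2\right)}}{6 + \frac{2 + 0 \left(-2\right)}{-4 + 0 \left(-2\right)}} - 94\right)} = \frac{1}{\left(-151\right) \left(\frac{-7 + \frac{2 + 0}{-4 + 0}}{6 + \frac{2 + 0}{-4 + 0}} - 94\right)} = \frac{1}{\left(-151\right) \left(\frac{-7 + \frac{1}{-4} \cdot 2}{6 + \frac{1}{-4} \cdot 2} - 94\right)} = \frac{1}{\left(-151\right) \left(\frac{-7 - \frac{1}{2}}{6 - \frac{1}{2}} - 94\right)} = \frac{1}{\left(-151\right) \left(\frac{1}{\frac{11}{2}} \left(- \frac{15}{2}\right) - 94\right)} = \frac{1}{\left(-151\right) \left(\frac{2}{11} \left(- \frac{15}{2}\right) - 94\right)} = \frac{1}{\left(-151\right) \left(- \frac{15}{11} - 94\right)} = \frac{1}{\left(-151\right) \left(- \frac{1049}{11}\right)} = \frac{1}{\frac{158399}{11}} = \frac{11}{158399}$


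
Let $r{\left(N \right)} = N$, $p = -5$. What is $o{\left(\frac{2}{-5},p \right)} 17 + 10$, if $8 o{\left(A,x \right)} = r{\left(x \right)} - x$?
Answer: $10$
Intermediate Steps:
$o{\left(A,x \right)} = 0$ ($o{\left(A,x \right)} = \frac{x - x}{8} = \frac{1}{8} \cdot 0 = 0$)
$o{\left(\frac{2}{-5},p \right)} 17 + 10 = 0 \cdot 17 + 10 = 0 + 10 = 10$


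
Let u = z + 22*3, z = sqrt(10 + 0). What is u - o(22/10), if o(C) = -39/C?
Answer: 921/11 + sqrt(10) ≈ 86.890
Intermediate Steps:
z = sqrt(10) ≈ 3.1623
u = 66 + sqrt(10) (u = sqrt(10) + 22*3 = sqrt(10) + 66 = 66 + sqrt(10) ≈ 69.162)
u - o(22/10) = (66 + sqrt(10)) - (-39)/(22/10) = (66 + sqrt(10)) - (-39)/(22*(1/10)) = (66 + sqrt(10)) - (-39)/11/5 = (66 + sqrt(10)) - (-39)*5/11 = (66 + sqrt(10)) - 1*(-195/11) = (66 + sqrt(10)) + 195/11 = 921/11 + sqrt(10)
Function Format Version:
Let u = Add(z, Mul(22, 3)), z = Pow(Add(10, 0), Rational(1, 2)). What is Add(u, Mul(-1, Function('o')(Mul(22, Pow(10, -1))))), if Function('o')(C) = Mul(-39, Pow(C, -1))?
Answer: Add(Rational(921, 11), Pow(10, Rational(1, 2))) ≈ 86.890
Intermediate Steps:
z = Pow(10, Rational(1, 2)) ≈ 3.1623
u = Add(66, Pow(10, Rational(1, 2))) (u = Add(Pow(10, Rational(1, 2)), Mul(22, 3)) = Add(Pow(10, Rational(1, 2)), 66) = Add(66, Pow(10, Rational(1, 2))) ≈ 69.162)
Add(u, Mul(-1, Function('o')(Mul(22, Pow(10, -1))))) = Add(Add(66, Pow(10, Rational(1, 2))), Mul(-1, Mul(-39, Pow(Mul(22, Pow(10, -1)), -1)))) = Add(Add(66, Pow(10, Rational(1, 2))), Mul(-1, Mul(-39, Pow(Mul(22, Rational(1, 10)), -1)))) = Add(Add(66, Pow(10, Rational(1, 2))), Mul(-1, Mul(-39, Pow(Rational(11, 5), -1)))) = Add(Add(66, Pow(10, Rational(1, 2))), Mul(-1, Mul(-39, Rational(5, 11)))) = Add(Add(66, Pow(10, Rational(1, 2))), Mul(-1, Rational(-195, 11))) = Add(Add(66, Pow(10, Rational(1, 2))), Rational(195, 11)) = Add(Rational(921, 11), Pow(10, Rational(1, 2)))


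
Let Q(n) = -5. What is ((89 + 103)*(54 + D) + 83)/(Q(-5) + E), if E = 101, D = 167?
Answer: 42515/96 ≈ 442.86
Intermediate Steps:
((89 + 103)*(54 + D) + 83)/(Q(-5) + E) = ((89 + 103)*(54 + 167) + 83)/(-5 + 101) = (192*221 + 83)/96 = (42432 + 83)*(1/96) = 42515*(1/96) = 42515/96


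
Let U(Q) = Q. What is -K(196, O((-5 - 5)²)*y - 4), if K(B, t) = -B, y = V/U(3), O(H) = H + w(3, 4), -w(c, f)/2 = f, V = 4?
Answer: 196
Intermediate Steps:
w(c, f) = -2*f
O(H) = -8 + H (O(H) = H - 2*4 = H - 8 = -8 + H)
y = 4/3 ≈ 1.3333
-K(196, O((-5 - 5)²)*y - 4) = -(-1)*196 = -1*(-196) = 196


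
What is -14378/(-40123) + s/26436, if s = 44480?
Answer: 541191962/265172907 ≈ 2.0409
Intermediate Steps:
-14378/(-40123) + s/26436 = -14378/(-40123) + 44480/26436 = -14378*(-1/40123) + 44480*(1/26436) = 14378/40123 + 11120/6609 = 541191962/265172907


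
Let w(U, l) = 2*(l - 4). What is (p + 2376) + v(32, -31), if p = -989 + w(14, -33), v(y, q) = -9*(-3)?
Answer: 1340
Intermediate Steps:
w(U, l) = -8 + 2*l (w(U, l) = 2*(-4 + l) = -8 + 2*l)
v(y, q) = 27
p = -1063 (p = -989 + (-8 + 2*(-33)) = -989 + (-8 - 66) = -989 - 74 = -1063)
(p + 2376) + v(32, -31) = (-1063 + 2376) + 27 = 1313 + 27 = 1340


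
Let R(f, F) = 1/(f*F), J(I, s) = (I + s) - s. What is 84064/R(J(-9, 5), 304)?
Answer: -229999104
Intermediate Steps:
J(I, s) = I
R(f, F) = 1/(F*f)
84064/R(J(-9, 5), 304) = 84064/((1/(304*(-9)))) = 84064/(((1/304)*(-1/9))) = 84064/(-1/2736) = 84064*(-2736) = -229999104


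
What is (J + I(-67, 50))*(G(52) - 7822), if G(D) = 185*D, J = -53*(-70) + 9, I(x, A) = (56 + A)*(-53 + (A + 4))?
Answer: 6877350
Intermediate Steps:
I(x, A) = (-49 + A)*(56 + A) (I(x, A) = (56 + A)*(-53 + (4 + A)) = (56 + A)*(-49 + A) = (-49 + A)*(56 + A))
J = 3719 (J = 3710 + 9 = 3719)
(J + I(-67, 50))*(G(52) - 7822) = (3719 + (-2744 + 50**2 + 7*50))*(185*52 - 7822) = (3719 + (-2744 + 2500 + 350))*(9620 - 7822) = (3719 + 106)*1798 = 3825*1798 = 6877350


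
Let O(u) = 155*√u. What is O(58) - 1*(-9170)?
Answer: 9170 + 155*√58 ≈ 10350.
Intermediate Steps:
O(58) - 1*(-9170) = 155*√58 - 1*(-9170) = 155*√58 + 9170 = 9170 + 155*√58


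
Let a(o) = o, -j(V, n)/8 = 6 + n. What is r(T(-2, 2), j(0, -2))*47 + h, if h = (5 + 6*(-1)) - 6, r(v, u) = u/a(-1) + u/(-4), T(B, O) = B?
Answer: 1873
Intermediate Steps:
j(V, n) = -48 - 8*n (j(V, n) = -8*(6 + n) = -48 - 8*n)
r(v, u) = -5*u/4 (r(v, u) = u/(-1) + u/(-4) = u*(-1) + u*(-¼) = -u - u/4 = -5*u/4)
h = -7 (h = (5 - 6) - 6 = -1 - 6 = -7)
r(T(-2, 2), j(0, -2))*47 + h = -5*(-48 - 8*(-2))/4*47 - 7 = -5*(-48 + 16)/4*47 - 7 = -5/4*(-32)*47 - 7 = 40*47 - 7 = 1880 - 7 = 1873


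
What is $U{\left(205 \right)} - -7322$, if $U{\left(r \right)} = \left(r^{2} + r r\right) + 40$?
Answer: $91412$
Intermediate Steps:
$U{\left(r \right)} = 40 + 2 r^{2}$ ($U{\left(r \right)} = \left(r^{2} + r^{2}\right) + 40 = 2 r^{2} + 40 = 40 + 2 r^{2}$)
$U{\left(205 \right)} - -7322 = \left(40 + 2 \cdot 205^{2}\right) - -7322 = \left(40 + 2 \cdot 42025\right) + 7322 = \left(40 + 84050\right) + 7322 = 84090 + 7322 = 91412$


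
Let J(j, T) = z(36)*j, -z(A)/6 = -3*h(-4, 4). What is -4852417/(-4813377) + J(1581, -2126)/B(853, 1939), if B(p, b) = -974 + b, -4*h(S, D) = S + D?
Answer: 4852417/4813377 ≈ 1.0081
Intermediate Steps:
h(S, D) = -D/4 - S/4 (h(S, D) = -(S + D)/4 = -(D + S)/4 = -D/4 - S/4)
z(A) = 0 (z(A) = -(-18)*(-¼*4 - ¼*(-4)) = -(-18)*(-1 + 1) = -(-18)*0 = -6*0 = 0)
J(j, T) = 0 (J(j, T) = 0*j = 0)
-4852417/(-4813377) + J(1581, -2126)/B(853, 1939) = -4852417/(-4813377) + 0/(-974 + 1939) = -4852417*(-1/4813377) + 0/965 = 4852417/4813377 + 0*(1/965) = 4852417/4813377 + 0 = 4852417/4813377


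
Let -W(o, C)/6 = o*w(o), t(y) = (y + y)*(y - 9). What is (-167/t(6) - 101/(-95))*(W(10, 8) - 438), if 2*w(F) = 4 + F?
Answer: -2788643/570 ≈ -4892.4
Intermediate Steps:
w(F) = 2 + F/2 (w(F) = (4 + F)/2 = 2 + F/2)
t(y) = 2*y*(-9 + y) (t(y) = (2*y)*(-9 + y) = 2*y*(-9 + y))
W(o, C) = -6*o*(2 + o/2)
(-167/t(6) - 101/(-95))*(W(10, 8) - 438) = (-167*1/(12*(-9 + 6)) - 101/(-95))*(-3*10*(4 + 10) - 438) = (-167/(2*6*(-3)) - 101*(-1/95))*(-3*10*14 - 438) = (-167/(-36) + 101/95)*(-420 - 438) = (-167*(-1/36) + 101/95)*(-858) = (167/36 + 101/95)*(-858) = (19501/3420)*(-858) = -2788643/570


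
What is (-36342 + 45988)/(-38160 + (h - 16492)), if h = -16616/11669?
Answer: -56279587/318875402 ≈ -0.17649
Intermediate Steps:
h = -16616/11669 (h = -16616*1/11669 = -16616/11669 ≈ -1.4239)
(-36342 + 45988)/(-38160 + (h - 16492)) = (-36342 + 45988)/(-38160 + (-16616/11669 - 16492)) = 9646/(-38160 - 192461764/11669) = 9646/(-637750804/11669) = 9646*(-11669/637750804) = -56279587/318875402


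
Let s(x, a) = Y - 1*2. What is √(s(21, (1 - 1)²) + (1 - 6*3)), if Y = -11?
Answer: I*√30 ≈ 5.4772*I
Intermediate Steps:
s(x, a) = -13 (s(x, a) = -11 - 1*2 = -11 - 2 = -13)
√(s(21, (1 - 1)²) + (1 - 6*3)) = √(-13 + (1 - 6*3)) = √(-13 + (1 - 18)) = √(-13 - 17) = √(-30) = I*√30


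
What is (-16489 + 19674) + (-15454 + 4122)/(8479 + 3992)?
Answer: 39708803/12471 ≈ 3184.1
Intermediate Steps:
(-16489 + 19674) + (-15454 + 4122)/(8479 + 3992) = 3185 - 11332/12471 = 39708803/12471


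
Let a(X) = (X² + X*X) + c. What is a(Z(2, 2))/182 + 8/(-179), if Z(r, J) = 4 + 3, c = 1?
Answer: 16265/32578 ≈ 0.49926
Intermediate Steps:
Z(r, J) = 7
a(X) = 1 + 2*X² (a(X) = (X² + X*X) + 1 = (X² + X²) + 1 = 2*X² + 1 = 1 + 2*X²)
a(Z(2, 2))/182 + 8/(-179) = (1 + 2*7²)/182 + 8/(-179) = (1 + 2*49)*(1/182) + 8*(-1/179) = (1 + 98)*(1/182) - 8/179 = 99*(1/182) - 8/179 = 99/182 - 8/179 = 16265/32578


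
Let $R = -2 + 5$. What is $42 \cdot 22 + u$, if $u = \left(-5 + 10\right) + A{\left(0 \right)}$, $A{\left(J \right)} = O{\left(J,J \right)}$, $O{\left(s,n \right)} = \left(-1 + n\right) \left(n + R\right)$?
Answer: $926$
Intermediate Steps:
$R = 3$
$O{\left(s,n \right)} = \left(-1 + n\right) \left(3 + n\right)$ ($O{\left(s,n \right)} = \left(-1 + n\right) \left(n + 3\right) = \left(-1 + n\right) \left(3 + n\right)$)
$A{\left(J \right)} = -3 + J^{2} + 2 J$
$u = 2$ ($u = \left(-5 + 10\right) + \left(-3 + 0^{2} + 2 \cdot 0\right) = 5 + \left(-3 + 0 + 0\right) = 5 - 3 = 2$)
$42 \cdot 22 + u = 42 \cdot 22 + 2 = 924 + 2 = 926$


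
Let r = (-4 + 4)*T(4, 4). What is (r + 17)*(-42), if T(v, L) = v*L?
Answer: -714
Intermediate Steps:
T(v, L) = L*v
r = 0 (r = (-4 + 4)*(4*4) = 0*16 = 0)
(r + 17)*(-42) = (0 + 17)*(-42) = 17*(-42) = -714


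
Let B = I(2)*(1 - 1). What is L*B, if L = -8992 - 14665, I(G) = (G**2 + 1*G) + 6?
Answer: 0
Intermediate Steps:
I(G) = 6 + G + G**2 (I(G) = (G**2 + G) + 6 = (G + G**2) + 6 = 6 + G + G**2)
B = 0 (B = (6 + 2 + 2**2)*(1 - 1) = (6 + 2 + 4)*0 = 12*0 = 0)
L = -23657
L*B = -23657*0 = 0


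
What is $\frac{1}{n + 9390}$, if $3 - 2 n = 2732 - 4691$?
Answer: $\frac{1}{10371} \approx 9.6423 \cdot 10^{-5}$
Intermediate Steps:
$n = 981$ ($n = \frac{3}{2} - \frac{2732 - 4691}{2} = \frac{3}{2} - - \frac{1959}{2} = \frac{3}{2} + \frac{1959}{2} = 981$)
$\frac{1}{n + 9390} = \frac{1}{981 + 9390} = \frac{1}{10371}$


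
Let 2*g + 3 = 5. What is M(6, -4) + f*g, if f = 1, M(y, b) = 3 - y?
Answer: -2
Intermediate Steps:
g = 1 (g = -3/2 + (½)*5 = -3/2 + 5/2 = 1)
M(6, -4) + f*g = (3 - 1*6) + 1*1 = (3 - 6) + 1 = -3 + 1 = -2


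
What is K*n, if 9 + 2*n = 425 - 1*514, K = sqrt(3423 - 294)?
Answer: -49*sqrt(3129) ≈ -2740.9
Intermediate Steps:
K = sqrt(3129) ≈ 55.937
n = -49 (n = -9/2 + (425 - 1*514)/2 = -9/2 + (425 - 514)/2 = -9/2 + (1/2)*(-89) = -9/2 - 89/2 = -49)
K*n = sqrt(3129)*(-49) = -49*sqrt(3129)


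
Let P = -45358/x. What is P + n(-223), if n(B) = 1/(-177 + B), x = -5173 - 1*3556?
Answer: 18134471/3491600 ≈ 5.1937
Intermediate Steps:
x = -8729 (x = -5173 - 3556 = -8729)
P = 45358/8729 (P = -45358/(-8729) = -45358*(-1/8729) = 45358/8729 ≈ 5.1962)
P + n(-223) = 45358/8729 + 1/(-177 - 223) = 45358/8729 + 1/(-400) = 45358/8729 - 1/400 = 18134471/3491600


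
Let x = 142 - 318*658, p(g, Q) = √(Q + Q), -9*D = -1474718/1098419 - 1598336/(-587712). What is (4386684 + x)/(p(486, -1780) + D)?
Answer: -13437645579278873592493086/74844009858044607981677 - 351308912830143245070946191*I*√890/149688019716089215963354 ≈ -179.54 - 70016.0*I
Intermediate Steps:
D = -1984225816/12968719299 (D = -(-1474718/1098419 - 1598336/(-587712))/9 = -(-1474718*1/1098419 - 1598336*(-1/587712))/9 = -(-210674/156917 + 24974/9183)/9 = -⅑*1984225816/1440968811 = -1984225816/12968719299 ≈ -0.15300)
p(g, Q) = √2*√Q (p(g, Q) = √(2*Q) = √2*√Q)
x = -209102 (x = 142 - 209244 = -209102)
(4386684 + x)/(p(486, -1780) + D) = (4386684 - 209102)/(√2*√(-1780) - 1984225816/12968719299) = 4177582/(√2*(2*I*√445) - 1984225816/12968719299) = 4177582/(2*I*√890 - 1984225816/12968719299) = 4177582/(-1984225816/12968719299 + 2*I*√890)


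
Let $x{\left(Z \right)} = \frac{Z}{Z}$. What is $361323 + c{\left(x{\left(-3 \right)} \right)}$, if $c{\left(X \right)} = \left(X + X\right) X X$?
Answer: $361325$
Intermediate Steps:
$x{\left(Z \right)} = 1$
$c{\left(X \right)} = 2 X^{3}$ ($c{\left(X \right)} = 2 X X X = 2 X^{2} X = 2 X^{3}$)
$361323 + c{\left(x{\left(-3 \right)} \right)} = 361323 + 2 \cdot 1^{3} = 361323 + 2 \cdot 1 = 361323 + 2 = 361325$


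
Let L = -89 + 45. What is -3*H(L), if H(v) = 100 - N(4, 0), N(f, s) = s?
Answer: -300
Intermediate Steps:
L = -44
H(v) = 100 (H(v) = 100 - 1*0 = 100 + 0 = 100)
-3*H(L) = -3*100 = -300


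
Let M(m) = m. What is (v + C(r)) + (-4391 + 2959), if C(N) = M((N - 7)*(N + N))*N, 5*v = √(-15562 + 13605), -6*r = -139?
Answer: 1719481/108 + I*√1957/5 ≈ 15921.0 + 8.8476*I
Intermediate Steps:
r = 139/6 (r = -⅙*(-139) = 139/6 ≈ 23.167)
v = I*√1957/5 (v = √(-15562 + 13605)/5 = √(-1957)/5 = (I*√1957)/5 = I*√1957/5 ≈ 8.8476*I)
C(N) = 2*N²*(-7 + N) (C(N) = ((N - 7)*(N + N))*N = ((-7 + N)*(2*N))*N = (2*N*(-7 + N))*N = 2*N²*(-7 + N))
(v + C(r)) + (-4391 + 2959) = (I*√1957/5 + 2*(139/6)²*(-7 + 139/6)) + (-4391 + 2959) = (I*√1957/5 + 2*(19321/36)*(97/6)) - 1432 = (I*√1957/5 + 1874137/108) - 1432 = (1874137/108 + I*√1957/5) - 1432 = 1719481/108 + I*√1957/5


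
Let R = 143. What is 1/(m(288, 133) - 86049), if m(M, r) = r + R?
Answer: -1/85773 ≈ -1.1659e-5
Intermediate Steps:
m(M, r) = 143 + r (m(M, r) = r + 143 = 143 + r)
1/(m(288, 133) - 86049) = 1/((143 + 133) - 86049) = 1/(276 - 86049) = 1/(-85773) = -1/85773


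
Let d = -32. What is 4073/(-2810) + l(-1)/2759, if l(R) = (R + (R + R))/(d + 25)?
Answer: -78653419/54269530 ≈ -1.4493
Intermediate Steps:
l(R) = -3*R/7 (l(R) = (R + (R + R))/(-32 + 25) = (R + 2*R)/(-7) = (3*R)*(-1/7) = -3*R/7)
4073/(-2810) + l(-1)/2759 = 4073/(-2810) - 3/7*(-1)/2759 = 4073*(-1/2810) + (3/7)*(1/2759) = -4073/2810 + 3/19313 = -78653419/54269530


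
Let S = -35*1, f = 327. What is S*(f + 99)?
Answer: -14910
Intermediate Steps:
S = -35
S*(f + 99) = -35*(327 + 99) = -35*426 = -14910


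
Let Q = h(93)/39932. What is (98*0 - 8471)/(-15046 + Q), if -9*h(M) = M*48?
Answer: 84565993/150204342 ≈ 0.56301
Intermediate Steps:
h(M) = -16*M/3 (h(M) = -M*48/9 = -16*M/3)
Q = -124/9983 (Q = -16/3*93/39932 = -496*1/39932 = -124/9983 ≈ -0.012421)
(98*0 - 8471)/(-15046 + Q) = (98*0 - 8471)/(-15046 - 124/9983) = (0 - 8471)/(-150204342/9983) = -8471*(-9983/150204342) = 84565993/150204342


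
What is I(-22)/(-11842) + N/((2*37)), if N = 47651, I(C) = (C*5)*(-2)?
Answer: 282133431/438154 ≈ 643.91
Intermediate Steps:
I(C) = -10*C (I(C) = (5*C)*(-2) = -10*C)
I(-22)/(-11842) + N/((2*37)) = -10*(-22)/(-11842) + 47651/((2*37)) = 220*(-1/11842) + 47651/74 = -110/5921 + 47651*(1/74) = -110/5921 + 47651/74 = 282133431/438154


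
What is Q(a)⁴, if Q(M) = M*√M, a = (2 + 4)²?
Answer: 2176782336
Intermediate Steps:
a = 36 (a = 6² = 36)
Q(M) = M^(3/2)
Q(a)⁴ = (36^(3/2))⁴ = 216⁴ = 2176782336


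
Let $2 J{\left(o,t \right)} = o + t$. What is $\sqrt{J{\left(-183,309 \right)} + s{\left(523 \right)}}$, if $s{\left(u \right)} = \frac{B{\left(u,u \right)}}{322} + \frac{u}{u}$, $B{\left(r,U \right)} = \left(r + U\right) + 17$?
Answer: $\frac{\sqrt{6978062}}{322} \approx 8.2037$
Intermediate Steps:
$B{\left(r,U \right)} = 17 + U + r$ ($B{\left(r,U \right)} = \left(U + r\right) + 17 = 17 + U + r$)
$s{\left(u \right)} = \frac{339}{322} + \frac{u}{161}$ ($s{\left(u \right)} = \frac{17 + u + u}{322} + \frac{u}{u} = \left(17 + 2 u\right) \frac{1}{322} + 1 = \left(\frac{17}{322} + \frac{u}{161}\right) + 1 = \frac{339}{322} + \frac{u}{161}$)
$J{\left(o,t \right)} = \frac{o}{2} + \frac{t}{2}$ ($J{\left(o,t \right)} = \frac{o + t}{2} = \frac{o}{2} + \frac{t}{2}$)
$\sqrt{J{\left(-183,309 \right)} + s{\left(523 \right)}} = \sqrt{\left(\frac{1}{2} \left(-183\right) + \frac{1}{2} \cdot 309\right) + \left(\frac{339}{322} + \frac{1}{161} \cdot 523\right)} = \sqrt{\left(- \frac{183}{2} + \frac{309}{2}\right) + \left(\frac{339}{322} + \frac{523}{161}\right)} = \sqrt{63 + \frac{1385}{322}} = \sqrt{\frac{21671}{322}} = \frac{\sqrt{6978062}}{322}$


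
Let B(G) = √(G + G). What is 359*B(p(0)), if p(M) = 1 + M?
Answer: 359*√2 ≈ 507.70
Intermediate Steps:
B(G) = √2*√G (B(G) = √(2*G) = √2*√G)
359*B(p(0)) = 359*(√2*√(1 + 0)) = 359*(√2*√1) = 359*(√2*1) = 359*√2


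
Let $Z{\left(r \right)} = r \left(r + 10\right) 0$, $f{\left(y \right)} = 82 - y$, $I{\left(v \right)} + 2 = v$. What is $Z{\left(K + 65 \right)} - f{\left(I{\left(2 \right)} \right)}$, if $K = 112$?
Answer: $-82$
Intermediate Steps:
$I{\left(v \right)} = -2 + v$
$Z{\left(r \right)} = 0$ ($Z{\left(r \right)} = r \left(10 + r\right) 0 = 0$)
$Z{\left(K + 65 \right)} - f{\left(I{\left(2 \right)} \right)} = 0 - \left(82 - \left(-2 + 2\right)\right) = 0 - \left(82 - 0\right) = 0 - \left(82 + 0\right) = 0 - 82 = -82$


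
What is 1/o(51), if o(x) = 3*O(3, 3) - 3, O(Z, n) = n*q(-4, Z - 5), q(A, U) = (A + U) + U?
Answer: -1/75 ≈ -0.013333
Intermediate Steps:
q(A, U) = A + 2*U
O(Z, n) = n*(-14 + 2*Z) (O(Z, n) = n*(-4 + 2*(Z - 5)) = n*(-4 + 2*(-5 + Z)) = n*(-4 + (-10 + 2*Z)) = n*(-14 + 2*Z))
o(x) = -75 (o(x) = 3*(2*3*(-7 + 3)) - 3 = 3*(2*3*(-4)) - 3 = 3*(-24) - 3 = -72 - 3 = -75)
1/o(51) = 1/(-75) = -1/75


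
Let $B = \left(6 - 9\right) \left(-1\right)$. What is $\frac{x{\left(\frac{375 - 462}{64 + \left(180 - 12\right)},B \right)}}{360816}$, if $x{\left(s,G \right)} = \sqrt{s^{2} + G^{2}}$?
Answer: $\frac{\sqrt{65}}{962176} \approx 8.3792 \cdot 10^{-6}$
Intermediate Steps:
$B = 3$ ($B = \left(-3\right) \left(-1\right) = 3$)
$x{\left(s,G \right)} = \sqrt{G^{2} + s^{2}}$
$\frac{x{\left(\frac{375 - 462}{64 + \left(180 - 12\right)},B \right)}}{360816} = \frac{\sqrt{3^{2} + \left(\frac{375 - 462}{64 + \left(180 - 12\right)}\right)^{2}}}{360816} = \sqrt{9 + \left(- \frac{87}{64 + \left(180 - 12\right)}\right)^{2}} \cdot \frac{1}{360816} = \sqrt{9 + \left(- \frac{87}{64 + 168}\right)^{2}} \cdot \frac{1}{360816} = \sqrt{9 + \left(- \frac{87}{232}\right)^{2}} \cdot \frac{1}{360816} = \sqrt{9 + \left(\left(-87\right) \frac{1}{232}\right)^{2}} \cdot \frac{1}{360816} = \sqrt{9 + \left(- \frac{3}{8}\right)^{2}} \cdot \frac{1}{360816} = \sqrt{9 + \frac{9}{64}} \cdot \frac{1}{360816} = \sqrt{\frac{585}{64}} \cdot \frac{1}{360816} = \frac{3 \sqrt{65}}{8} \cdot \frac{1}{360816} = \frac{\sqrt{65}}{962176}$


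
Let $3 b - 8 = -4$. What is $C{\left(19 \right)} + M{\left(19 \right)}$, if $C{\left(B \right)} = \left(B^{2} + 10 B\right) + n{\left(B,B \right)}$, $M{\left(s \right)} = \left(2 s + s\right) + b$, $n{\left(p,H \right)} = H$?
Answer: $\frac{1885}{3} \approx 628.33$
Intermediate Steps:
$b = \frac{4}{3}$ ($b = \frac{8}{3} + \frac{1}{3} \left(-4\right) = \frac{8}{3} - \frac{4}{3} = \frac{4}{3} \approx 1.3333$)
$M{\left(s \right)} = \frac{4}{3} + 3 s$ ($M{\left(s \right)} = \left(2 s + s\right) + \frac{4}{3} = 3 s + \frac{4}{3} = \frac{4}{3} + 3 s$)
$C{\left(B \right)} = B^{2} + 11 B$ ($C{\left(B \right)} = \left(B^{2} + 10 B\right) + B = B^{2} + 11 B$)
$C{\left(19 \right)} + M{\left(19 \right)} = 19 \left(11 + 19\right) + \left(\frac{4}{3} + 3 \cdot 19\right) = 19 \cdot 30 + \left(\frac{4}{3} + 57\right) = 570 + \frac{175}{3} = \frac{1885}{3}$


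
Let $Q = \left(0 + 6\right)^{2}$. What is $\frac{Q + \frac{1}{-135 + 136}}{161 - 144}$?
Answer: $\frac{37}{17} \approx 2.1765$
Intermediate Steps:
$Q = 36$ ($Q = 6^{2} = 36$)
$\frac{Q + \frac{1}{-135 + 136}}{161 - 144} = \frac{36 + \frac{1}{-135 + 136}}{161 - 144} = \frac{36 + 1^{-1}}{17} = \left(36 + 1\right) \frac{1}{17} = 37 \cdot \frac{1}{17} = \frac{37}{17}$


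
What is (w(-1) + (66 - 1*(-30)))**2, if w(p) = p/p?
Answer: 9409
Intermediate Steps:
w(p) = 1
(w(-1) + (66 - 1*(-30)))**2 = (1 + (66 - 1*(-30)))**2 = (1 + (66 + 30))**2 = (1 + 96)**2 = 97**2 = 9409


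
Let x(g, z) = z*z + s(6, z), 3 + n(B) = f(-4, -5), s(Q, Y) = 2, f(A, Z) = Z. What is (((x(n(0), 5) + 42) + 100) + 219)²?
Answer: 150544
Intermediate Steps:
n(B) = -8 (n(B) = -3 - 5 = -8)
x(g, z) = 2 + z² (x(g, z) = z*z + 2 = z² + 2 = 2 + z²)
(((x(n(0), 5) + 42) + 100) + 219)² = ((((2 + 5²) + 42) + 100) + 219)² = ((((2 + 25) + 42) + 100) + 219)² = (((27 + 42) + 100) + 219)² = ((69 + 100) + 219)² = (169 + 219)² = 388² = 150544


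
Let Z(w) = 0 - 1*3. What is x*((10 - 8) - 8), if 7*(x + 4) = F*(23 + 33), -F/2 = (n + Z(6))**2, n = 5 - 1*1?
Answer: 120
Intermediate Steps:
Z(w) = -3 (Z(w) = 0 - 3 = -3)
n = 4 (n = 5 - 1 = 4)
F = -2 (F = -2*(4 - 3)**2 = -2*1**2 = -2*1 = -2)
x = -20 (x = -4 + (-2*(23 + 33))/7 = -4 + (-2*56)/7 = -4 + (1/7)*(-112) = -4 - 16 = -20)
x*((10 - 8) - 8) = -20*((10 - 8) - 8) = -20*(2 - 8) = -20*(-6) = 120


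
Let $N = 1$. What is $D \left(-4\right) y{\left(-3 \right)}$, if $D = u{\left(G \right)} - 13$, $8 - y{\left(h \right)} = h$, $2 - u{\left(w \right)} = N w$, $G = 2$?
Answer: $572$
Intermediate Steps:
$u{\left(w \right)} = 2 - w$ ($u{\left(w \right)} = 2 - 1 w = 2 - w$)
$y{\left(h \right)} = 8 - h$
$D = -13$ ($D = \left(2 - 2\right) - 13 = 0 - 13 = -13$)
$D \left(-4\right) y{\left(-3 \right)} = \left(-13\right) \left(-4\right) \left(8 - -3\right) = 52 \left(8 + 3\right) = 52 \cdot 11 = 572$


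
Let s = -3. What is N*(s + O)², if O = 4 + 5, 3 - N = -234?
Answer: 8532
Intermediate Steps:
N = 237 (N = 3 - 1*(-234) = 3 + 234 = 237)
O = 9
N*(s + O)² = 237*(-3 + 9)² = 237*6² = 237*36 = 8532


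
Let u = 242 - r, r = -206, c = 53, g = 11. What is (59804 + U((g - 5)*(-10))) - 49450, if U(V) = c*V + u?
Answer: 7622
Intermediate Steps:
u = 448 (u = 242 - 1*(-206) = 242 + 206 = 448)
U(V) = 448 + 53*V (U(V) = 53*V + 448 = 448 + 53*V)
(59804 + U((g - 5)*(-10))) - 49450 = (59804 + (448 + 53*((11 - 5)*(-10)))) - 49450 = (59804 + (448 + 53*(6*(-10)))) - 49450 = (59804 + (448 + 53*(-60))) - 49450 = (59804 + (448 - 3180)) - 49450 = (59804 - 2732) - 49450 = 57072 - 49450 = 7622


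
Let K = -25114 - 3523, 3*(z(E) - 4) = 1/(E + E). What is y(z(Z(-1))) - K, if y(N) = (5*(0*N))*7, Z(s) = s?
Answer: 28637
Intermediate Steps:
z(E) = 4 + 1/(6*E) (z(E) = 4 + 1/(3*(E + E)) = 4 + 1/(3*((2*E))) = 4 + (1/(2*E))/3 = 4 + 1/(6*E))
K = -28637
y(N) = 0 (y(N) = (5*0)*7 = 0*7 = 0)
y(z(Z(-1))) - K = 0 - 1*(-28637) = 0 + 28637 = 28637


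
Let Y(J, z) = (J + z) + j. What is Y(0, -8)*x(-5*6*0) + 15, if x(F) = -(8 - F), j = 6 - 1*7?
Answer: 87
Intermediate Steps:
j = -1 (j = 6 - 7 = -1)
Y(J, z) = -1 + J + z (Y(J, z) = (J + z) - 1 = -1 + J + z)
x(F) = -8 + F
Y(0, -8)*x(-5*6*0) + 15 = (-1 + 0 - 8)*(-8 - 5*6*0) + 15 = -9*(-8 - 30*0) + 15 = -9*(-8 + 0) + 15 = -9*(-8) + 15 = 72 + 15 = 87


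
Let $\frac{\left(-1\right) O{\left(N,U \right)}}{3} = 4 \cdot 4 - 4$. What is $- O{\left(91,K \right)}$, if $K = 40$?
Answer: $36$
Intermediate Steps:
$O{\left(N,U \right)} = -36$ ($O{\left(N,U \right)} = - 3 \left(4 \cdot 4 - 4\right) = - 3 \left(16 - 4\right) = \left(-3\right) 12 = -36$)
$- O{\left(91,K \right)} = \left(-1\right) \left(-36\right) = 36$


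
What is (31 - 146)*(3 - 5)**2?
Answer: -460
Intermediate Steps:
(31 - 146)*(3 - 5)**2 = -115*(-2)**2 = -115*4 = -460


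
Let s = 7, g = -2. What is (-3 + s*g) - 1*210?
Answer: -227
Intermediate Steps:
(-3 + s*g) - 1*210 = (-3 + 7*(-2)) - 1*210 = (-3 - 14) - 210 = -17 - 210 = -227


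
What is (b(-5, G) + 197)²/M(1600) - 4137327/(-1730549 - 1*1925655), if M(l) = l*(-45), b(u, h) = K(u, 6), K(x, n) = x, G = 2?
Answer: 283168819/457025500 ≈ 0.61959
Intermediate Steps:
b(u, h) = u
M(l) = -45*l
(b(-5, G) + 197)²/M(1600) - 4137327/(-1730549 - 1*1925655) = (-5 + 197)²/((-45*1600)) - 4137327/(-1730549 - 1*1925655) = 192²/(-72000) - 4137327/(-1730549 - 1925655) = 36864*(-1/72000) - 4137327/(-3656204) = -64/125 - 4137327*(-1/3656204) = -64/125 + 4137327/3656204 = 283168819/457025500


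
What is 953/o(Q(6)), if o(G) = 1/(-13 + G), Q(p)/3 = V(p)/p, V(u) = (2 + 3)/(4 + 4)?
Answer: -193459/16 ≈ -12091.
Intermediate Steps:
V(u) = 5/8
Q(p) = 15/(8*p) (Q(p) = 3*(5/(8*p)) = 15/(8*p))
953/o(Q(6)) = 953/(1/(-13 + (15/8)/6)) = 953/(1/(-13 + (15/8)*(1/6))) = 953/(1/(-13 + 5/16)) = 953/(1/(-203/16)) = 953/(-16/203) = 953*(-203/16) = -193459/16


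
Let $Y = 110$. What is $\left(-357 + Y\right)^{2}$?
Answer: $61009$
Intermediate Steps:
$\left(-357 + Y\right)^{2} = \left(-357 + 110\right)^{2} = \left(-247\right)^{2} = 61009$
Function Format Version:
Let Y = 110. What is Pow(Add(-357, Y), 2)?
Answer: 61009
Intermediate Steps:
Pow(Add(-357, Y), 2) = Pow(Add(-357, 110), 2) = Pow(-247, 2) = 61009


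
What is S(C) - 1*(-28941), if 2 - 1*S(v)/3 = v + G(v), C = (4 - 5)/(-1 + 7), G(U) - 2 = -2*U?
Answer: 57881/2 ≈ 28941.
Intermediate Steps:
G(U) = 2 - 2*U
C = -⅙ (C = -1/6 = (⅙)*(-1) = -⅙ ≈ -0.16667)
S(v) = 3*v (S(v) = 6 - 3*(v + (2 - 2*v)) = 6 - 3*(2 - v) = 6 + (-6 + 3*v) = 3*v)
S(C) - 1*(-28941) = 3*(-⅙) - 1*(-28941) = -½ + 28941 = 57881/2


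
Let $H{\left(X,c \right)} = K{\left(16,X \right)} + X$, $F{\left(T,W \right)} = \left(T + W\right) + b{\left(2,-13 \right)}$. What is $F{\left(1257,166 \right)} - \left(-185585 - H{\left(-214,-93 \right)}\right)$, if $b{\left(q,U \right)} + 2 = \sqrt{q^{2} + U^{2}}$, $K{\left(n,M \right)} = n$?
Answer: $186808 + \sqrt{173} \approx 1.8682 \cdot 10^{5}$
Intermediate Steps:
$b{\left(q,U \right)} = -2 + \sqrt{U^{2} + q^{2}}$ ($b{\left(q,U \right)} = -2 + \sqrt{q^{2} + U^{2}} = -2 + \sqrt{U^{2} + q^{2}}$)
$F{\left(T,W \right)} = -2 + T + W + \sqrt{173}$ ($F{\left(T,W \right)} = \left(T + W\right) - \left(2 - \sqrt{\left(-13\right)^{2} + 2^{2}}\right) = \left(T + W\right) - \left(2 - \sqrt{169 + 4}\right) = \left(T + W\right) - \left(2 - \sqrt{173}\right) = -2 + T + W + \sqrt{173}$)
$H{\left(X,c \right)} = 16 + X$
$F{\left(1257,166 \right)} - \left(-185585 - H{\left(-214,-93 \right)}\right) = \left(-2 + 1257 + 166 + \sqrt{173}\right) - \left(-185585 - \left(16 - 214\right)\right) = \left(1421 + \sqrt{173}\right) - \left(-185585 - -198\right) = \left(1421 + \sqrt{173}\right) - \left(-185585 + 198\right) = \left(1421 + \sqrt{173}\right) - -185387 = \left(1421 + \sqrt{173}\right) + 185387 = 186808 + \sqrt{173}$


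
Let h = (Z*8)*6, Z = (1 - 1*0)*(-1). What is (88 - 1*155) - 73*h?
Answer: 3437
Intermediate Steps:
Z = -1 (Z = (1 + 0)*(-1) = 1*(-1) = -1)
h = -48 (h = -1*8*6 = -8*6 = -48)
(88 - 1*155) - 73*h = (88 - 1*155) - 73*(-48) = (88 - 155) + 3504 = -67 + 3504 = 3437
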